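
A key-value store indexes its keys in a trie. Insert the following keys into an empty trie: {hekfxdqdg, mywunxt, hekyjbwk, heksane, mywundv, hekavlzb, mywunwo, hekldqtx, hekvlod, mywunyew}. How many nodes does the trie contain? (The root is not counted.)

For each word, the new-node count is its length minus the longest prefix already in the trie:
  "hekfxdqdg" → 9 new (h, e, k, f, x, d, q, d, g)
  "mywunxt" → 7 new (m, y, w, u, n, x, t)
  "hekyjbwk" → prefix "hek" already present; 5 new (y, j, b, w, k)
  "heksane" → prefix "hek" already present; 4 new (s, a, n, e)
  "mywundv" → prefix "mywun" already present; 2 new (d, v)
  "hekavlzb" → prefix "hek" already present; 5 new (a, v, l, z, b)
  "mywunwo" → prefix "mywun" already present; 2 new (w, o)
  "hekldqtx" → prefix "hek" already present; 5 new (l, d, q, t, x)
  "hekvlod" → prefix "hek" already present; 4 new (v, l, o, d)
  "mywunyew" → prefix "mywun" already present; 3 new (y, e, w)
Total nodes = 9 + 7 + 5 + 4 + 2 + 5 + 2 + 5 + 4 + 3 = 46

46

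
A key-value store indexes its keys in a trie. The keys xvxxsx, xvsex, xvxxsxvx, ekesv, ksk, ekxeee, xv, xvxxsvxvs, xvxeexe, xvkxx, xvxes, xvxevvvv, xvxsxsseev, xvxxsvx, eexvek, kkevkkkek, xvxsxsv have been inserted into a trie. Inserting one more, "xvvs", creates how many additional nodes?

Walking "xvvs" from the root, the first 2 characters ("xv") follow existing edges; "v" is the first miss.
New nodes needed: |"xvvs"| − 2 = 4 − 2 = 2.

2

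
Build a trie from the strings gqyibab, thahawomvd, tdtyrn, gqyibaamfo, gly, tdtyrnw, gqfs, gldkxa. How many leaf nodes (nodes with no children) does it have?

7

Leaves are exactly the stored words that no other stored word extends.
Those words: "gldkxa", "gly", "gqfs", "gqyibaamfo", "gqyibab", "tdtyrnw", "thahawomvd"
Leaf count: 7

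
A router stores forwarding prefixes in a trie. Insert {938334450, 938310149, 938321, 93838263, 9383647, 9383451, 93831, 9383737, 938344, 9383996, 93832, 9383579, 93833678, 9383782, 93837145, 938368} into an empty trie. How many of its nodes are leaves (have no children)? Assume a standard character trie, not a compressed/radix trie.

A leaf is a node with no children — equivalently, the end of a word that is not a proper prefix of any other stored word.
Those words: "938310149", "938321", "938334450", "93833678", "938344", "9383451", "9383579", "9383647", "938368", "93837145", "9383737", "9383782", "93838263", "9383996"
Leaf count: 14

14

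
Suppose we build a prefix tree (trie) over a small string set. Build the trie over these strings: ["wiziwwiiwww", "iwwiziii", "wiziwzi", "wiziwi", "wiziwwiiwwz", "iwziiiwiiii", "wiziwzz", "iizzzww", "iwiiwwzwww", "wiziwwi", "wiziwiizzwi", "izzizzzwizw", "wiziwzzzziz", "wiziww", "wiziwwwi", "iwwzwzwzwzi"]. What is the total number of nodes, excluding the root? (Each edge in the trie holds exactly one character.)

Insert word by word; a character creates a node only if that edge doesn't already exist:
  "wiziwwiiwww" → 11 new (w, i, z, i, w, w, i, i, w, w, w)
  "iwwiziii" → 8 new (i, w, w, i, z, i, i, i)
  "wiziwzi" → prefix "wiziw" already present; 2 new (z, i)
  "wiziwi" → prefix "wiziw" already present; 1 new (i)
  "wiziwwiiwwz" → prefix "wiziwwiiww" already present; 1 new (z)
  "iwziiiwiiii" → prefix "iw" already present; 9 new (z, i, i, i, w, i, i, i, i)
  "wiziwzz" → prefix "wiziwz" already present; 1 new (z)
  "iizzzww" → prefix "i" already present; 6 new (i, z, z, z, w, w)
  "iwiiwwzwww" → prefix "iw" already present; 8 new (i, i, w, w, z, w, w, w)
  "wiziwwi" → prefix "wiziwwi" already present; 0 new (none)
  "wiziwiizzwi" → prefix "wiziwi" already present; 5 new (i, z, z, w, i)
  "izzizzzwizw" → prefix "i" already present; 10 new (z, z, i, z, z, z, w, i, z, w)
  "wiziwzzzziz" → prefix "wiziwzz" already present; 4 new (z, z, i, z)
  "wiziww" → prefix "wiziww" already present; 0 new (none)
  "wiziwwwi" → prefix "wiziww" already present; 2 new (w, i)
  "iwwzwzwzwzi" → prefix "iww" already present; 8 new (z, w, z, w, z, w, z, i)
Total nodes = 11 + 8 + 2 + 1 + 1 + 9 + 1 + 6 + 8 + 0 + 5 + 10 + 4 + 0 + 2 + 8 = 76

76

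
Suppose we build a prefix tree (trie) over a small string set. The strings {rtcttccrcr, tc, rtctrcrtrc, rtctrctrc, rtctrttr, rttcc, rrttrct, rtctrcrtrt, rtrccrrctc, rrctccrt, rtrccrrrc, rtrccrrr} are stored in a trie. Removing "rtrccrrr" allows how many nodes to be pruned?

0

After clearing the end-marker at "rtrccrrr", prune upward until reaching a node still needed by another word.
Every node on "rtrccrrr" is still needed (e.g. by "rtrccrrrc"), so nothing is freed.
Nodes removed: 0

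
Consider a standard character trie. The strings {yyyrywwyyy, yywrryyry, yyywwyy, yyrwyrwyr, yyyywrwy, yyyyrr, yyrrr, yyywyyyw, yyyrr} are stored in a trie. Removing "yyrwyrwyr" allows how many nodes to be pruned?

6

After clearing the end-marker at "yyrwyrwyr", prune upward until reaching a node still needed by another word.
The suffix "wyrwyr" (6 nodes) is used only by "yyrwyrwyr"; the node for "yyr" still has the child "r", so pruning stops there.
Nodes removed: 6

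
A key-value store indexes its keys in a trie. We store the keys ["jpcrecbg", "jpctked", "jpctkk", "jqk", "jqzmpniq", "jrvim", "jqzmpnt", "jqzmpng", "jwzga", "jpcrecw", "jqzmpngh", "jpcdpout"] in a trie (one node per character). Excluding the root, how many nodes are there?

38

Trie structure (* marks end of a word):
(root)
└─ j
   ├─ p
   │  └─ c
   │     ├─ d
   │     │  └─ p
   │     │     └─ o
   │     │        └─ u
   │     │           └─ t *
   │     ├─ r
   │     │  └─ e
   │     │     └─ c
   │     │        ├─ b
   │     │        │  └─ g *
   │     │        └─ w *
   │     └─ t
   │        └─ k
   │           ├─ e
   │           │  └─ d *
   │           └─ k *
   ├─ q
   │  ├─ k *
   │  └─ z
   │     └─ m
   │        └─ p
   │           └─ n
   │              ├─ g *
   │              │  └─ h *
   │              ├─ i
   │              │  └─ q *
   │              └─ t *
   ├─ r
   │  └─ v
   │     └─ i
   │        └─ m *
   └─ w
      └─ z
         └─ g
            └─ a *
Counting every labelled node above: 38.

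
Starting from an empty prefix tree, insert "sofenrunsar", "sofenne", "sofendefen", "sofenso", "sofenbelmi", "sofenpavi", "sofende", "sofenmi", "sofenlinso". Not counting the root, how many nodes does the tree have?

36

Count nodes per top-level branch (shared prefixes stored once):
  's'-branch (sofenbelmi, sofende, sofendefen, sofenlinso, sofenmi, sofenne, sofenpavi, sofenrunsar, sofenso): 36 nodes
Sum: 36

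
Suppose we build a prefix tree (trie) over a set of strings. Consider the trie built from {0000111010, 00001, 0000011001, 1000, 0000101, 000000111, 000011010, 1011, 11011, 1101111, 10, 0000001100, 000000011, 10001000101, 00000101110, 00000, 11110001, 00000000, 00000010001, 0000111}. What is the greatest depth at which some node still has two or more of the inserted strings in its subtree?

The deepest shared node is where two words last agree before diverging.
"0000001100" and "000000111" agree on "00000011" (8 characters) before diverging; nothing deeper is shared.
Longest shared-prefix length: 8

8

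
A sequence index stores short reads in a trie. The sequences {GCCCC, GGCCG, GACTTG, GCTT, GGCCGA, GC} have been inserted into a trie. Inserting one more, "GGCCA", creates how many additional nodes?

1

Walking "GGCCA" from the root, the first 4 characters ("GGCC") follow existing edges; "A" is the first miss.
So 5 − 4 = 1 new nodes.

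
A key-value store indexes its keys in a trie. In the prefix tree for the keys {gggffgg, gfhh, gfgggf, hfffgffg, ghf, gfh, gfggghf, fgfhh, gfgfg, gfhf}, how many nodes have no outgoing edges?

Leaves are exactly the stored words that no other stored word extends.
Those words: "fgfhh", "gfgfg", "gfgggf", "gfggghf", "gfhf", "gfhh", "gggffgg", "ghf", "hfffgffg"
Leaf count: 9

9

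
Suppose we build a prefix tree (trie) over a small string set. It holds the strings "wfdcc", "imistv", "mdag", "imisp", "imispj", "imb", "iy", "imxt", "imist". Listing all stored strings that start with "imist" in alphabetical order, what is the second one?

imistv

Filter for "imist…" and sort: "imist", "imistv"
Position 2: imistv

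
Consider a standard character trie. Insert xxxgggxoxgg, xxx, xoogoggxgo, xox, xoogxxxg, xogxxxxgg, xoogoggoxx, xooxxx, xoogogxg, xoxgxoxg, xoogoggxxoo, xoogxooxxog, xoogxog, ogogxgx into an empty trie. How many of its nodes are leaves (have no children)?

12

Leaves are exactly the stored words that no other stored word extends.
Those words: "ogogxgx", "xogxxxxgg", "xoogoggoxx", "xoogoggxgo", "xoogoggxxoo", "xoogogxg", "xoogxog", "xoogxooxxog", "xoogxxxg", "xooxxx", "xoxgxoxg", "xxxgggxoxgg"
Leaf count: 12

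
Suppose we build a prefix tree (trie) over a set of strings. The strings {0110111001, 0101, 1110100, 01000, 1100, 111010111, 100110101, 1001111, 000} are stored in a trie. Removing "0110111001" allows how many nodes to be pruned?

8

Walk "0110111001" from the leaf back toward the root, removing each node that no remaining word uses.
The suffix "10111001" (8 nodes) is used only by "0110111001"; the node for "01" still has the child "0", so pruning stops there.
Nodes removed: 8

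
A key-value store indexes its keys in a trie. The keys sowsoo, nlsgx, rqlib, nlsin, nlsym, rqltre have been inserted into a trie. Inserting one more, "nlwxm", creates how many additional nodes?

3

The longest prefix of "nlwxm" already in the trie is "nl" (length 2).
So 5 − 2 = 3 new nodes.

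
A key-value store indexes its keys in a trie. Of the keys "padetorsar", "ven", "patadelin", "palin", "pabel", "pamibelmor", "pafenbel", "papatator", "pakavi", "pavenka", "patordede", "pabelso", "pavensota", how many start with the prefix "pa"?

Traverse to the node for "pa", then collect every word in that subtree.
Matches: "pabel", "pabelso", "padetorsar", "pafenbel", "pakavi", "palin", "pamibelmor", "papatator", "patadelin", "patordede", "pavenka", "pavensota"
Count: 12

12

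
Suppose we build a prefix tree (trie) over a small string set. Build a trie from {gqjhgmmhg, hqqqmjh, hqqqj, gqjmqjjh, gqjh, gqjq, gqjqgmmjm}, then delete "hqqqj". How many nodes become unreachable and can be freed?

After clearing the end-marker at "hqqqj", prune upward until reaching a node still needed by another word.
The suffix "j" (1 node) is used only by "hqqqj"; the node for "hqqq" still has the child "m", so pruning stops there.
Nodes removed: 1

1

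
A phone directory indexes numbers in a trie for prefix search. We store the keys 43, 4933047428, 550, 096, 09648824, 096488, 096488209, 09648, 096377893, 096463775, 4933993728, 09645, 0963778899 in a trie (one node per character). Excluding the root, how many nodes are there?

45

Count nodes per top-level branch (shared prefixes stored once):
  '0'-branch (096, 0963778899, 096377893, 09645, 096463775, 09648, 096488, 096488209, 09648824): 25 nodes
  '4'-branch (43, 4933047428, 4933993728): 17 nodes
  '5'-branch (550): 3 nodes
Sum: 45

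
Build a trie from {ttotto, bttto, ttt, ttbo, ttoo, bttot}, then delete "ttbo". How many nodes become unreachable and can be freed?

2

Walk "ttbo" from the leaf back toward the root, removing each node that no remaining word uses.
The suffix "bo" (2 nodes) is used only by "ttbo"; the node for "tt" still has the child "o", so pruning stops there.
Nodes removed: 2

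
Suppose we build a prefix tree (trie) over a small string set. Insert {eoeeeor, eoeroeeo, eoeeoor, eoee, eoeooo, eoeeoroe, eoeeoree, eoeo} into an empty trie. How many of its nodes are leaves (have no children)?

A leaf is a node with no children — equivalently, the end of a word that is not a proper prefix of any other stored word.
Those words: "eoeeeor", "eoeeoor", "eoeeoree", "eoeeoroe", "eoeooo", "eoeroeeo"
Leaf count: 6

6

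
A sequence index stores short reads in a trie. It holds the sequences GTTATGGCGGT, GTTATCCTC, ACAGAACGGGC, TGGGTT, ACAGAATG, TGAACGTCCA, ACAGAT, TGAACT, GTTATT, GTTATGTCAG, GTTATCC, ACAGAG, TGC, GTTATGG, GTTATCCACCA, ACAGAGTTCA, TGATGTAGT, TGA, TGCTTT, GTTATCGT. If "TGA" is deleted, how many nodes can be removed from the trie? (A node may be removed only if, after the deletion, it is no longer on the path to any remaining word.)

0

Walk "TGA" from the leaf back toward the root, removing each node that no remaining word uses.
Every node on "TGA" is still needed (e.g. by "TGAACGTCCA"), so nothing is freed.
Nodes removed: 0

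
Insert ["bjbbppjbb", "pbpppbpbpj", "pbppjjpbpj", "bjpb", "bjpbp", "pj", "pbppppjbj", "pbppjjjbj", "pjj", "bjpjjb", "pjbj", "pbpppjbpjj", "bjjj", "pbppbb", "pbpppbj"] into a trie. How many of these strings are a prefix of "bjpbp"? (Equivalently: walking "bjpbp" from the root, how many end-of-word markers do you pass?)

2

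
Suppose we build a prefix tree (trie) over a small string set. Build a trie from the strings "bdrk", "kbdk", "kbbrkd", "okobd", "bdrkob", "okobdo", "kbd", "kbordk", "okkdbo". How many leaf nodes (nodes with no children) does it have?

6

Leaves are exactly the stored words that no other stored word extends.
Those words: "bdrkob", "kbbrkd", "kbdk", "kbordk", "okkdbo", "okobdo"
Leaf count: 6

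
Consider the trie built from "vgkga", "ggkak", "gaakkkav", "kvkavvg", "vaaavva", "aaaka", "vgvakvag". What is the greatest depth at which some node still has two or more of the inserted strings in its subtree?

2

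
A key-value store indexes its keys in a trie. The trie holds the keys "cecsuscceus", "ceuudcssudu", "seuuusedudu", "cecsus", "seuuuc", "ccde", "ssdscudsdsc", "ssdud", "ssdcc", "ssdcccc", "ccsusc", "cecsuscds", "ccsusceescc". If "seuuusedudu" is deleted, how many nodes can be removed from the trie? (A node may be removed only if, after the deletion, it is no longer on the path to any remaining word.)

6

After clearing the end-marker at "seuuusedudu", prune upward until reaching a node still needed by another word.
The suffix "sedudu" (6 nodes) is used only by "seuuusedudu"; the node for "seuuu" still has the child "c", so pruning stops there.
Nodes removed: 6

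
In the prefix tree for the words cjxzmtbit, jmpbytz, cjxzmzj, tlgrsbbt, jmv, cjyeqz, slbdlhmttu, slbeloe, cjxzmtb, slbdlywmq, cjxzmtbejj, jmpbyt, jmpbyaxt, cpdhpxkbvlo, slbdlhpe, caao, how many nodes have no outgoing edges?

14

A leaf is a node with no children — equivalently, the end of a word that is not a proper prefix of any other stored word.
Those words: "caao", "cjxzmtbejj", "cjxzmtbit", "cjxzmzj", "cjyeqz", "cpdhpxkbvlo", "jmpbyaxt", "jmpbytz", "jmv", "slbdlhmttu", "slbdlhpe", "slbdlywmq", "slbeloe", "tlgrsbbt"
Leaf count: 14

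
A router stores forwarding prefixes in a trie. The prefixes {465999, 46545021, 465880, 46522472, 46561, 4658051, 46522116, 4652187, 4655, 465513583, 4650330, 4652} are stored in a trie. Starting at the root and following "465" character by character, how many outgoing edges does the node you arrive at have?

7

The children of the "465" node are the distinct next characters among strings starting with "465".
Distinct next characters after "465": 0, 2, 4, 5, 6, 8, 9.
That node has 7 child edges.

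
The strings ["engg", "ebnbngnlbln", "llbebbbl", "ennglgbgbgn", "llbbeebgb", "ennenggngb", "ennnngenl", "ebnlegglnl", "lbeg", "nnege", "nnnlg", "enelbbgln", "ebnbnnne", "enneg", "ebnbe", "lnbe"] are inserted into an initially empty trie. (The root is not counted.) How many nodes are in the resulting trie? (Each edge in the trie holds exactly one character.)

83

Insert word by word; a character creates a node only if that edge doesn't already exist:
  "engg" → 4 new (e, n, g, g)
  "ebnbngnlbln" → prefix "e" already present; 10 new (b, n, b, n, g, n, l, b, l, n)
  "llbebbbl" → 8 new (l, l, b, e, b, b, b, l)
  "ennglgbgbgn" → prefix "en" already present; 9 new (n, g, l, g, b, g, b, g, n)
  "llbbeebgb" → prefix "llb" already present; 6 new (b, e, e, b, g, b)
  "ennenggngb" → prefix "enn" already present; 7 new (e, n, g, g, n, g, b)
  "ennnngenl" → prefix "enn" already present; 6 new (n, n, g, e, n, l)
  "ebnlegglnl" → prefix "ebn" already present; 7 new (l, e, g, g, l, n, l)
  "lbeg" → prefix "l" already present; 3 new (b, e, g)
  "nnege" → 5 new (n, n, e, g, e)
  "nnnlg" → prefix "nn" already present; 3 new (n, l, g)
  "enelbbgln" → prefix "en" already present; 7 new (e, l, b, b, g, l, n)
  "ebnbnnne" → prefix "ebnbn" already present; 3 new (n, n, e)
  "enneg" → prefix "enne" already present; 1 new (g)
  "ebnbe" → prefix "ebnb" already present; 1 new (e)
  "lnbe" → prefix "l" already present; 3 new (n, b, e)
Total nodes = 4 + 10 + 8 + 9 + 6 + 7 + 6 + 7 + 3 + 5 + 3 + 7 + 3 + 1 + 1 + 3 = 83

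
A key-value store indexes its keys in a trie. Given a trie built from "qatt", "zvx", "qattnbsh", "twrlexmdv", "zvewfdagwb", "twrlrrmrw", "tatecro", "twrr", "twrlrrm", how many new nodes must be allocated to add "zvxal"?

Walking "zvxal" from the root, the first 3 characters ("zvx") follow existing edges; "a" is the first miss.
Each of the 2 remaining characters creates one node.

2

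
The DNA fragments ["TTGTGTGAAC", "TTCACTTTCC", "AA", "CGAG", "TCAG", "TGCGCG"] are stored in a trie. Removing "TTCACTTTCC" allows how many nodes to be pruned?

8

After clearing the end-marker at "TTCACTTTCC", prune upward until reaching a node still needed by another word.
The suffix "CACTTTCC" (8 nodes) is used only by "TTCACTTTCC"; the node for "TT" still has the child "G", so pruning stops there.
Nodes removed: 8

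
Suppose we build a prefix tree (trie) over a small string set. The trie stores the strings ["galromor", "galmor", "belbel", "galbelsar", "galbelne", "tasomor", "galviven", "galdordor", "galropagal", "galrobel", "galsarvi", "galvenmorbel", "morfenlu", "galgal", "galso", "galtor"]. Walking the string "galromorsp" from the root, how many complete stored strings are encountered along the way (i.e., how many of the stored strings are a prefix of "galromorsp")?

1

Check each prefix of "galromorsp" against the stored set — each match is an end-marker on the path.
Prefixes of the query that are stored words: "galromor"
Count: 1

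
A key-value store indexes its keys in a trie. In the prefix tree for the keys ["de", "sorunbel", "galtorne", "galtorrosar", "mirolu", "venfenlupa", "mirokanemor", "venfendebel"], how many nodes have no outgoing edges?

8

A leaf is a node with no children — equivalently, the end of a word that is not a proper prefix of any other stored word.
Those words: "de", "galtorne", "galtorrosar", "mirokanemor", "mirolu", "sorunbel", "venfendebel", "venfenlupa"
Leaf count: 8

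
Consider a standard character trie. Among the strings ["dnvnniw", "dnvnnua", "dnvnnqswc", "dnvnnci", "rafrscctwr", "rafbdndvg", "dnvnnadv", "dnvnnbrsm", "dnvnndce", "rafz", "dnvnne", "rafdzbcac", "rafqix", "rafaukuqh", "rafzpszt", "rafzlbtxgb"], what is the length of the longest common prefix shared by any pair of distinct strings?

Equivalently: take the maximum, over all pairs, of their longest common prefix length.
"dnvnnadv" and "dnvnnbrsm" agree on "dnvnn" (5 characters) before diverging; nothing deeper is shared.
Longest shared-prefix length: 5

5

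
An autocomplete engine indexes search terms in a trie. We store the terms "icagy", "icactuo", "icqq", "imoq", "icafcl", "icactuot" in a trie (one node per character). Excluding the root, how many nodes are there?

Trace insertions, counting only characters that open a new branch:
  "icagy" → 5 new (i, c, a, g, y)
  "icactuo" → prefix "ica" already present; 4 new (c, t, u, o)
  "icqq" → prefix "ic" already present; 2 new (q, q)
  "imoq" → prefix "i" already present; 3 new (m, o, q)
  "icafcl" → prefix "ica" already present; 3 new (f, c, l)
  "icactuot" → prefix "icactuo" already present; 1 new (t)
Total nodes = 5 + 4 + 2 + 3 + 3 + 1 = 18

18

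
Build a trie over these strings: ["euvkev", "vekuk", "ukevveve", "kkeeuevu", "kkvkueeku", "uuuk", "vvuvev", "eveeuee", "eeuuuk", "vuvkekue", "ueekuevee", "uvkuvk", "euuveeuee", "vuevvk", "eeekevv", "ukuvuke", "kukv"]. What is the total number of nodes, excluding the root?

For each word, the new-node count is its length minus the longest prefix already in the trie:
  "euvkev" → 6 new (e, u, v, k, e, v)
  "vekuk" → 5 new (v, e, k, u, k)
  "ukevveve" → 8 new (u, k, e, v, v, e, v, e)
  "kkeeuevu" → 8 new (k, k, e, e, u, e, v, u)
  "kkvkueeku" → prefix "kk" already present; 7 new (v, k, u, e, e, k, u)
  "uuuk" → prefix "u" already present; 3 new (u, u, k)
  "vvuvev" → prefix "v" already present; 5 new (v, u, v, e, v)
  "eveeuee" → prefix "e" already present; 6 new (v, e, e, u, e, e)
  "eeuuuk" → prefix "e" already present; 5 new (e, u, u, u, k)
  "vuvkekue" → prefix "v" already present; 7 new (u, v, k, e, k, u, e)
  "ueekuevee" → prefix "u" already present; 8 new (e, e, k, u, e, v, e, e)
  "uvkuvk" → prefix "u" already present; 5 new (v, k, u, v, k)
  "euuveeuee" → prefix "eu" already present; 7 new (u, v, e, e, u, e, e)
  "vuevvk" → prefix "vu" already present; 4 new (e, v, v, k)
  "eeekevv" → prefix "ee" already present; 5 new (e, k, e, v, v)
  "ukuvuke" → prefix "uk" already present; 5 new (u, v, u, k, e)
  "kukv" → prefix "k" already present; 3 new (u, k, v)
Total nodes = 6 + 5 + 8 + 8 + 7 + 3 + 5 + 6 + 5 + 7 + 8 + 5 + 7 + 4 + 5 + 5 + 3 = 97

97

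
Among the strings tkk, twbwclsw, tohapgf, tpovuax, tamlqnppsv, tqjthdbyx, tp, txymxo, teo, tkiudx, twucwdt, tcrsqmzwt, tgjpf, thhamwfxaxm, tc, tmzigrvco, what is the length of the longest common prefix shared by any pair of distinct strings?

2

Equivalently: take the maximum, over all pairs, of their longest common prefix length.
"tc" and "tcrsqmzwt" agree on "tc" (2 characters) before diverging; nothing deeper is shared.
Longest shared-prefix length: 2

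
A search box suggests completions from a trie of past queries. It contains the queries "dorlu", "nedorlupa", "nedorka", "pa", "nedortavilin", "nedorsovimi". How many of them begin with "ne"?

Traverse to the node for "ne", then collect every word in that subtree.
Matches: "nedorka", "nedorlupa", "nedorsovimi", "nedortavilin"
Count: 4

4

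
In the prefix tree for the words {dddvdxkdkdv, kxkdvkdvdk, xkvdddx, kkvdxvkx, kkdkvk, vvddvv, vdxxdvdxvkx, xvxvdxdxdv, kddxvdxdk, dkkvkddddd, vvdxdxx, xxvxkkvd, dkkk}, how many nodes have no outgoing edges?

13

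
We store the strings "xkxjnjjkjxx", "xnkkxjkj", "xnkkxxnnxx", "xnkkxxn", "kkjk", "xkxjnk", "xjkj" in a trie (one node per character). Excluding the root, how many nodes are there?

For each word, the new-node count is its length minus the longest prefix already in the trie:
  "xkxjnjjkjxx" → 11 new (x, k, x, j, n, j, j, k, j, x, x)
  "xnkkxjkj" → prefix "x" already present; 7 new (n, k, k, x, j, k, j)
  "xnkkxxnnxx" → prefix "xnkkx" already present; 5 new (x, n, n, x, x)
  "xnkkxxn" → prefix "xnkkxxn" already present; 0 new (none)
  "kkjk" → 4 new (k, k, j, k)
  "xkxjnk" → prefix "xkxjn" already present; 1 new (k)
  "xjkj" → prefix "x" already present; 3 new (j, k, j)
Total nodes = 11 + 7 + 5 + 0 + 4 + 1 + 3 = 31

31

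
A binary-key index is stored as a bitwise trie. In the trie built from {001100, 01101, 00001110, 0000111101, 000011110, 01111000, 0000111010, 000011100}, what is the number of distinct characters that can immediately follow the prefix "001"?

The children of the "001" node are the distinct next characters among strings starting with "001".
Distinct next characters after "001": 1.
That node has 1 child edge.

1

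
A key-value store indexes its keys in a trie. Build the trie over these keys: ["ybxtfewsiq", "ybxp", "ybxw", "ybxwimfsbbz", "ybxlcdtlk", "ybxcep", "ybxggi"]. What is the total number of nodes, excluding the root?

For each word, the new-node count is its length minus the longest prefix already in the trie:
  "ybxtfewsiq" → 10 new (y, b, x, t, f, e, w, s, i, q)
  "ybxp" → prefix "ybx" already present; 1 new (p)
  "ybxw" → prefix "ybx" already present; 1 new (w)
  "ybxwimfsbbz" → prefix "ybxw" already present; 7 new (i, m, f, s, b, b, z)
  "ybxlcdtlk" → prefix "ybx" already present; 6 new (l, c, d, t, l, k)
  "ybxcep" → prefix "ybx" already present; 3 new (c, e, p)
  "ybxggi" → prefix "ybx" already present; 3 new (g, g, i)
Total nodes = 10 + 1 + 1 + 7 + 6 + 3 + 3 = 31

31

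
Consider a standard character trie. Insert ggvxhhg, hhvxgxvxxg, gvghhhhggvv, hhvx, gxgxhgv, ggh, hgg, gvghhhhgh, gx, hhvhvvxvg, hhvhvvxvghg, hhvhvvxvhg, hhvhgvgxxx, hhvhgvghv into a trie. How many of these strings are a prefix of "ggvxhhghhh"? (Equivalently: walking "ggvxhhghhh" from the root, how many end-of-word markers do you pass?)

1

Check each prefix of "ggvxhhghhh" against the stored set — each match is an end-marker on the path.
Prefixes of the query that are stored words: "ggvxhhg"
Count: 1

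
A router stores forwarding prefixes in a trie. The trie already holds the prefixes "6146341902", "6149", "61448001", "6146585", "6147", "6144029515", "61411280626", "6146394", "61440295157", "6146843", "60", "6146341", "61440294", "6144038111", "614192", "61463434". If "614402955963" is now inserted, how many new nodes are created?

4

"61440295" is already a path in the trie; the remaining "5963" must be added.
New nodes needed: |"614402955963"| − 8 = 12 − 8 = 4.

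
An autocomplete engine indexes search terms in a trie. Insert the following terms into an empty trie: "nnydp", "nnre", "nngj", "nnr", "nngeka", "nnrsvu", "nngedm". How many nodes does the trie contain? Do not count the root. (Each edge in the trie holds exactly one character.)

17

Count nodes per top-level branch (shared prefixes stored once):
  'n'-branch (nngedm, nngeka, nngj, nnr, nnre, nnrsvu, nnydp): 17 nodes
Sum: 17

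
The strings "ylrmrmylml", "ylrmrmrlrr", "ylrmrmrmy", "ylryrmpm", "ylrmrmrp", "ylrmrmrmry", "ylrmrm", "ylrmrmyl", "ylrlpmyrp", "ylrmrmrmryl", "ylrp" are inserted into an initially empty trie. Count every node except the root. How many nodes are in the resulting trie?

Insert word by word; a character creates a node only if that edge doesn't already exist:
  "ylrmrmylml" → 10 new (y, l, r, m, r, m, y, l, m, l)
  "ylrmrmrlrr" → prefix "ylrmrm" already present; 4 new (r, l, r, r)
  "ylrmrmrmy" → prefix "ylrmrmr" already present; 2 new (m, y)
  "ylryrmpm" → prefix "ylr" already present; 5 new (y, r, m, p, m)
  "ylrmrmrp" → prefix "ylrmrmr" already present; 1 new (p)
  "ylrmrmrmry" → prefix "ylrmrmrm" already present; 2 new (r, y)
  "ylrmrm" → prefix "ylrmrm" already present; 0 new (none)
  "ylrmrmyl" → prefix "ylrmrmyl" already present; 0 new (none)
  "ylrlpmyrp" → prefix "ylr" already present; 6 new (l, p, m, y, r, p)
  "ylrmrmrmryl" → prefix "ylrmrmrmry" already present; 1 new (l)
  "ylrp" → prefix "ylr" already present; 1 new (p)
Total nodes = 10 + 4 + 2 + 5 + 1 + 2 + 0 + 0 + 6 + 1 + 1 = 32

32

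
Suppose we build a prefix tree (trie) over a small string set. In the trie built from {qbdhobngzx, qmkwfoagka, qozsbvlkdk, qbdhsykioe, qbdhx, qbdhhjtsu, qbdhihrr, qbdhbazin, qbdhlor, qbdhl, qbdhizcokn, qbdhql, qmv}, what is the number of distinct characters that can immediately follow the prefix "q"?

3

The children of the "q" node are the distinct next characters among strings starting with "q".
Distinct next characters after "q": b, m, o.
That node has 3 child edges.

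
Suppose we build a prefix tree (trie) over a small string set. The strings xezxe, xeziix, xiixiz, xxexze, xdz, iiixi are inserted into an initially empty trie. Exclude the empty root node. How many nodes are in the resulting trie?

25

Trie structure (* marks end of a word):
(root)
├─ i
│  └─ i
│     └─ i
│        └─ x
│           └─ i *
└─ x
   ├─ d
   │  └─ z *
   ├─ e
   │  └─ z
   │     ├─ i
   │     │  └─ i
   │     │     └─ x *
   │     └─ x
   │        └─ e *
   ├─ i
   │  └─ i
   │     └─ x
   │        └─ i
   │           └─ z *
   └─ x
      └─ e
         └─ x
            └─ z
               └─ e *
Counting every labelled node above: 25.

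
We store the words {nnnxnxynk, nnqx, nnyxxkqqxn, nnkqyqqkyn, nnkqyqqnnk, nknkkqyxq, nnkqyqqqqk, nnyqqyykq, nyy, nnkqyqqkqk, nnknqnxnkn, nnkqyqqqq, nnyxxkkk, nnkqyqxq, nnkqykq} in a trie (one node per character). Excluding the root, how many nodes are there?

64

Insert word by word; a character creates a node only if that edge doesn't already exist:
  "nnnxnxynk" → 9 new (n, n, n, x, n, x, y, n, k)
  "nnqx" → prefix "nn" already present; 2 new (q, x)
  "nnyxxkqqxn" → prefix "nn" already present; 8 new (y, x, x, k, q, q, x, n)
  "nnkqyqqkyn" → prefix "nn" already present; 8 new (k, q, y, q, q, k, y, n)
  "nnkqyqqnnk" → prefix "nnkqyqq" already present; 3 new (n, n, k)
  "nknkkqyxq" → prefix "n" already present; 8 new (k, n, k, k, q, y, x, q)
  "nnkqyqqqqk" → prefix "nnkqyqq" already present; 3 new (q, q, k)
  "nnyqqyykq" → prefix "nny" already present; 6 new (q, q, y, y, k, q)
  "nyy" → prefix "n" already present; 2 new (y, y)
  "nnkqyqqkqk" → prefix "nnkqyqqk" already present; 2 new (q, k)
  "nnknqnxnkn" → prefix "nnk" already present; 7 new (n, q, n, x, n, k, n)
  "nnkqyqqqq" → prefix "nnkqyqqqq" already present; 0 new (none)
  "nnyxxkkk" → prefix "nnyxxk" already present; 2 new (k, k)
  "nnkqyqxq" → prefix "nnkqyq" already present; 2 new (x, q)
  "nnkqykq" → prefix "nnkqy" already present; 2 new (k, q)
Total nodes = 9 + 2 + 8 + 8 + 3 + 8 + 3 + 6 + 2 + 2 + 7 + 0 + 2 + 2 + 2 = 64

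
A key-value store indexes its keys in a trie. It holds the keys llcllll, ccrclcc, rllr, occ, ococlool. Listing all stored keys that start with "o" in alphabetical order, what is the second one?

Filter for "o…" and sort: "occ", "ococlool"
The 2nd is ococlool.

ococlool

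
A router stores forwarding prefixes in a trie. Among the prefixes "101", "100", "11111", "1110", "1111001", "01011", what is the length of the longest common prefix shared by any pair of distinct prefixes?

4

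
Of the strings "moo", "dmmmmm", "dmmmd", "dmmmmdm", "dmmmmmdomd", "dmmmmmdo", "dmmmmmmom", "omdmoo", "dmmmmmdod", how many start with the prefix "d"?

Walk to "d"; the words in its subtree are exactly those with that prefix.
Words under "d": dmmmd, dmmmmdm, dmmmmm, dmmmmmdo, dmmmmmdod, dmmmmmdomd, dmmmmmmom
Count: 7

7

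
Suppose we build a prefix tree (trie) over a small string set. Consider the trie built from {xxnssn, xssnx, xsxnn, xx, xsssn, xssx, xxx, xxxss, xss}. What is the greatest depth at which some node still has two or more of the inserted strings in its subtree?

Look for the deepest trie node that still has at least two words in its subtree.
"xss" and "xssnx" agree on "xss" (3 characters) before diverging; nothing deeper is shared.
Longest shared-prefix length: 3

3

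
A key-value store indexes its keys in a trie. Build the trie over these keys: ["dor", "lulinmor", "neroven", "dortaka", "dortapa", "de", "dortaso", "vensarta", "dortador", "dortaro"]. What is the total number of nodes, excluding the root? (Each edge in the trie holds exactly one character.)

40

Trie structure (* marks end of a word):
(root)
├─ d
│  ├─ e *
│  └─ o
│     └─ r *
│        └─ t
│           └─ a
│              ├─ d
│              │  └─ o
│              │     └─ r *
│              ├─ k
│              │  └─ a *
│              ├─ p
│              │  └─ a *
│              ├─ r
│              │  └─ o *
│              └─ s
│                 └─ o *
├─ l
│  └─ u
│     └─ l
│        └─ i
│           └─ n
│              └─ m
│                 └─ o
│                    └─ r *
├─ n
│  └─ e
│     └─ r
│        └─ o
│           └─ v
│              └─ e
│                 └─ n *
└─ v
   └─ e
      └─ n
         └─ s
            └─ a
               └─ r
                  └─ t
                     └─ a *
Counting every labelled node above: 40.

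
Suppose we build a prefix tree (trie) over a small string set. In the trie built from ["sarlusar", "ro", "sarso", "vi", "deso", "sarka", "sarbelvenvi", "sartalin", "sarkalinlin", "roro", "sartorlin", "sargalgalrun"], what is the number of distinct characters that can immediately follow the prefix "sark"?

The children of the "sark" node are the distinct next characters among strings starting with "sark".
Characters that immediately follow "sark" among the stored strings: {a}.
That node has 1 child edge.

1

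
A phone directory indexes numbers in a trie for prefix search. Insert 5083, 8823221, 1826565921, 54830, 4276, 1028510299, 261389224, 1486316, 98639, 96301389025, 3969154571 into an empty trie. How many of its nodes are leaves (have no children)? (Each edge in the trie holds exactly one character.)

Leaves are exactly the stored words that no other stored word extends.
Those words: "1028510299", "1486316", "1826565921", "261389224", "3969154571", "4276", "5083", "54830", "8823221", "96301389025", "98639"
Leaf count: 11

11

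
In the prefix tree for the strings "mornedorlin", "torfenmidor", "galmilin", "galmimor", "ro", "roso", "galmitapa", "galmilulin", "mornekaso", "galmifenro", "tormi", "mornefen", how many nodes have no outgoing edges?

11

A leaf is a node with no children — equivalently, the end of a word that is not a proper prefix of any other stored word.
Those words: "galmifenro", "galmilin", "galmilulin", "galmimor", "galmitapa", "mornedorlin", "mornefen", "mornekaso", "roso", "torfenmidor", "tormi"
Leaf count: 11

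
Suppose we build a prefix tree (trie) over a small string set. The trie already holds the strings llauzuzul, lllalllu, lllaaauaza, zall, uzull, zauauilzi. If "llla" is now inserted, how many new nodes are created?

"llla" is already a full path in the trie; only an end-marker is added.
No new nodes are needed: 0.

0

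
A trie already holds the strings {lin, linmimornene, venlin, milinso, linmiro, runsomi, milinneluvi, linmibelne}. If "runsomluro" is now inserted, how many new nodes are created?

4

The longest prefix of "runsomluro" already in the trie is "runsom" (length 6).
Each of the 4 remaining characters creates one node.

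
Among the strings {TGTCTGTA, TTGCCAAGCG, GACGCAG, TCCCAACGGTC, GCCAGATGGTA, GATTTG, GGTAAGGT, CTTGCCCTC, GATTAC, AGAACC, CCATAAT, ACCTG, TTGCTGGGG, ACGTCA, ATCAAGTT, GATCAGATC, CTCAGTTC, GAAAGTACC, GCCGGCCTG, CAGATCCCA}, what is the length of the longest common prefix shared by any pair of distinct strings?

The deepest shared node is where two words last agree before diverging.
"GATTAC" and "GATTTG" agree on "GATT" (4 characters) before diverging; nothing deeper is shared.
Longest shared-prefix length: 4

4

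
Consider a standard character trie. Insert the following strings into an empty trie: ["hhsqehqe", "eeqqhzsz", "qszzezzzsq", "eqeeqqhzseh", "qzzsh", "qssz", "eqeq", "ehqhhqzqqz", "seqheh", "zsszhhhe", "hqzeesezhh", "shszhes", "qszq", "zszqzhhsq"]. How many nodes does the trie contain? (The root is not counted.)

For each word, the new-node count is its length minus the longest prefix already in the trie:
  "hhsqehqe" → 8 new (h, h, s, q, e, h, q, e)
  "eeqqhzsz" → 8 new (e, e, q, q, h, z, s, z)
  "qszzezzzsq" → 10 new (q, s, z, z, e, z, z, z, s, q)
  "eqeeqqhzseh" → prefix "e" already present; 10 new (q, e, e, q, q, h, z, s, e, h)
  "qzzsh" → prefix "q" already present; 4 new (z, z, s, h)
  "qssz" → prefix "qs" already present; 2 new (s, z)
  "eqeq" → prefix "eqe" already present; 1 new (q)
  "ehqhhqzqqz" → prefix "e" already present; 9 new (h, q, h, h, q, z, q, q, z)
  "seqheh" → 6 new (s, e, q, h, e, h)
  "zsszhhhe" → 8 new (z, s, s, z, h, h, h, e)
  "hqzeesezhh" → prefix "h" already present; 9 new (q, z, e, e, s, e, z, h, h)
  "shszhes" → prefix "s" already present; 6 new (h, s, z, h, e, s)
  "qszq" → prefix "qsz" already present; 1 new (q)
  "zszqzhhsq" → prefix "zs" already present; 7 new (z, q, z, h, h, s, q)
Total nodes = 8 + 8 + 10 + 10 + 4 + 2 + 1 + 9 + 6 + 8 + 9 + 6 + 1 + 7 = 89

89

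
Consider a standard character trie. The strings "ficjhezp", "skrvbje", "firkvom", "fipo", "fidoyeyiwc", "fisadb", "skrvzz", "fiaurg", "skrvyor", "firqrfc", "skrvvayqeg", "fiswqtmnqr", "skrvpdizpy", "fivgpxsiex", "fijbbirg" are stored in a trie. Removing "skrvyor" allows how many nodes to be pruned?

3

After clearing the end-marker at "skrvyor", prune upward until reaching a node still needed by another word.
The suffix "yor" (3 nodes) is used only by "skrvyor"; the node for "skrv" still has the child "b", so pruning stops there.
Nodes removed: 3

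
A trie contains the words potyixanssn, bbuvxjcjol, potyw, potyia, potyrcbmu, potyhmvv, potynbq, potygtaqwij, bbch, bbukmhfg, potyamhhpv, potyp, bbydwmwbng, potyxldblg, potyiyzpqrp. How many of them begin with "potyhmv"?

Walk to "potyhmv"; the words in its subtree are exactly those with that prefix.
Words under "potyhmv": potyhmvv
Count: 1

1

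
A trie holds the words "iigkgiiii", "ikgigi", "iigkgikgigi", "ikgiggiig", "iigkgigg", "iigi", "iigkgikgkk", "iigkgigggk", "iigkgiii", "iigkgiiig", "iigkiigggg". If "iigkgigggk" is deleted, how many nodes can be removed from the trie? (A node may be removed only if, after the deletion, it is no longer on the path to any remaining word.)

Walk "iigkgigggk" from the leaf back toward the root, removing each node that no remaining word uses.
The suffix "gk" (2 nodes) is used only by "iigkgigggk"; "iigkgigg" is itself a stored word, so pruning stops there.
Nodes removed: 2

2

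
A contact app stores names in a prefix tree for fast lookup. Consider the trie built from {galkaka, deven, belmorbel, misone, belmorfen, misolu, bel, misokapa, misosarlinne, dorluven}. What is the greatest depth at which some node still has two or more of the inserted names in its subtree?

Equivalently: take the maximum, over all pairs, of their longest common prefix length.
"belmorbel" and "belmorfen" agree on "belmor" (6 characters) before diverging; nothing deeper is shared.
Longest shared-prefix length: 6

6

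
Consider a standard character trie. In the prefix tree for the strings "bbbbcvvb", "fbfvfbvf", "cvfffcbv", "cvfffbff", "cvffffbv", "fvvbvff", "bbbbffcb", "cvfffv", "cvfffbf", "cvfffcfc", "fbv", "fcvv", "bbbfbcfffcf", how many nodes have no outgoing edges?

A leaf is a node with no children — equivalently, the end of a word that is not a proper prefix of any other stored word.
Those words: "bbbbcvvb", "bbbbffcb", "bbbfbcfffcf", "cvfffbff", "cvfffcbv", "cvfffcfc", "cvffffbv", "cvfffv", "fbfvfbvf", "fbv", "fcvv", "fvvbvff"
Leaf count: 12

12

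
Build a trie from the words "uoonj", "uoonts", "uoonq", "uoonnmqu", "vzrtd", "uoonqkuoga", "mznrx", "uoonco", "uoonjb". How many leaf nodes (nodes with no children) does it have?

Leaves are exactly the stored words that no other stored word extends.
Those words: "mznrx", "uoonco", "uoonjb", "uoonnmqu", "uoonqkuoga", "uoonts", "vzrtd"
Leaf count: 7

7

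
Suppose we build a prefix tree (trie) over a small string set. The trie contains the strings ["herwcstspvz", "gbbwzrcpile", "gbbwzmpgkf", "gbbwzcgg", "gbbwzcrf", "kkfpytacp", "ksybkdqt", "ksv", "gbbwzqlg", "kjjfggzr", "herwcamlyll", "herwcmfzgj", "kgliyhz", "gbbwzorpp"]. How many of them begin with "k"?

5

Walk to "k"; the words in its subtree are exactly those with that prefix.
Matches: "kgliyhz", "kjjfggzr", "kkfpytacp", "ksv", "ksybkdqt"
Count: 5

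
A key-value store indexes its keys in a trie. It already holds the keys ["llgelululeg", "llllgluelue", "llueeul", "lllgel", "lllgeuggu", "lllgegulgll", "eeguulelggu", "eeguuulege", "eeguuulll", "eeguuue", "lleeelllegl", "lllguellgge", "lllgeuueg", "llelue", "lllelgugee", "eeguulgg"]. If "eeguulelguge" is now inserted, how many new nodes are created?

3

The longest prefix of "eeguulelguge" already in the trie is "eeguulelg" (length 9).
Each of the 3 remaining characters creates one node.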